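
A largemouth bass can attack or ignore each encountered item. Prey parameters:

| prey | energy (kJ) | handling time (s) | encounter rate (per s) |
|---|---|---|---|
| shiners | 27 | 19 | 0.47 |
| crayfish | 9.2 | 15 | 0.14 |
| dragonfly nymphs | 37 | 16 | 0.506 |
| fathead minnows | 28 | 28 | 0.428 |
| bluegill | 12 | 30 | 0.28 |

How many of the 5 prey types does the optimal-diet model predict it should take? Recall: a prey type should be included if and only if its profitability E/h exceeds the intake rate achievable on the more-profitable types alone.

1

Profitabilities (E/h, kJ/s): dragonfly nymphs 2.31, shiners 1.42, fathead minnows 1, crayfish 0.613, bluegill 0.4. Add prey in this order while the next type's profitability exceeds the intake rate on those already taken.
Rate on top 1: 2.058. shiners: 1.42 < 2.058 → exclude; stop.
Optimal diet: dragonfly nymphs — 1 of 5 types.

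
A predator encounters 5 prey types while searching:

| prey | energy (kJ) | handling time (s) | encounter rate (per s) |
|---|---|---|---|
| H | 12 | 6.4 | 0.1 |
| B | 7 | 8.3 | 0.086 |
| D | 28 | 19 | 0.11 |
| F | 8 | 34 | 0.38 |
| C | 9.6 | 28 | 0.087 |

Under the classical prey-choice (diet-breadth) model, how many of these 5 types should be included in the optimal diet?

2

E/h in descending order: H 1.88, D 1.47, B 0.843, C 0.343, F 0.235 kJ/s. The optimal diet is the largest prefix of this list for which every included type satisfies E_i/h_i > R on the types above it.
Rate on top 1: 0.7317. D: 1.47 > 0.7317 → include.
Rate on top 2: 1.147. B: 0.843 < 1.147 → exclude; stop.
Optimal diet: H, D — 2 of 5 types.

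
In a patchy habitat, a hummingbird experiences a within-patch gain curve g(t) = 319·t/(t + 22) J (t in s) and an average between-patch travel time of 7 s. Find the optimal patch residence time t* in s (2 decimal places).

Optimal t* satisfies g'(t*) = g(t*)/(T + t*).
g'(t) = 319·22/(t + 22)². Setting 319·22/(t+22)² = 319t/[(t+22)(7+t)] gives 22(7+t) = t(t+22), so t² = 22×7 = 154.
t* = √154 = 12.41 s.

12.41 s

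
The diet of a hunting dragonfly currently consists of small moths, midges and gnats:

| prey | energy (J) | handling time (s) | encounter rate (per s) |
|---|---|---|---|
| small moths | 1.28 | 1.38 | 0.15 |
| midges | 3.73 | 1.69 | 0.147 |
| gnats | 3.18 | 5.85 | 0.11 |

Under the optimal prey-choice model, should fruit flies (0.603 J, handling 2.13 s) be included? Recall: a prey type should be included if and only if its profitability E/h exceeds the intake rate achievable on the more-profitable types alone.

Current rate: (0.15×1.28 + 0.147×3.73 + 0.11×3.18)/(1 + 0.15×1.38 + 0.147×1.69 + 0.11×5.85) = 0.5194 J/s.
fruit flies: E/h = 0.603/2.13 = 0.2831 J/s.
0.2831 < 0.5194, so adding fruit flies would lower the average — exclude it.

No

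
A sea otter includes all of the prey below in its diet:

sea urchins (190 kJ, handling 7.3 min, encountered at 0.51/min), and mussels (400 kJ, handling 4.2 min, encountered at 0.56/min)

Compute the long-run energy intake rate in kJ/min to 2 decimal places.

45.36 kJ/min

R = (0.51×190 + 0.56×400) / (1 + 0.51×7.3 + 0.56×4.2) = 320.9/7.075 = 45.36 kJ/min.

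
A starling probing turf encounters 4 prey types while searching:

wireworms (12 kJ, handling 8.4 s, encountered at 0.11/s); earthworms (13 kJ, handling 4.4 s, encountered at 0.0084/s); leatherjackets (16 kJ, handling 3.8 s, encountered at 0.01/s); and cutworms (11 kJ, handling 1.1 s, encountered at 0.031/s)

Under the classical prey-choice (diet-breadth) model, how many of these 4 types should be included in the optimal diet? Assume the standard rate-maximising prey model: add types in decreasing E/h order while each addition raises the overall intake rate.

4

Rank by E/h (kJ/s): cutworms 10, leatherjackets 4.21, earthworms 2.95, wireworms 1.43. Include each in turn until the next type's E/h falls below the running intake rate.
Rate on top 1: 0.3298. leatherjackets: 4.21 > 0.3298 → include.
Rate on top 2: 0.4673. earthworms: 2.95 > 0.4673 → include.
Rate on top 3: 0.5502. wireworms: 1.43 > 0.5502 → include.
Optimal diet: cutworms, leatherjackets, earthworms, wireworms — 4 of 4 types.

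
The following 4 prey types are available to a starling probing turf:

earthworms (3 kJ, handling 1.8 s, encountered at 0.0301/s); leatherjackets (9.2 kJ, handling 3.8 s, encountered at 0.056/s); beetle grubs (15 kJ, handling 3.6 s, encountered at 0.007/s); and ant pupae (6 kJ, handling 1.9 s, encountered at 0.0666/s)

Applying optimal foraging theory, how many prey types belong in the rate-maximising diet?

4

Profitabilities (E/h, kJ/s): beetle grubs 4.17, ant pupae 3.16, leatherjackets 2.42, earthworms 1.67. Add prey in this order while the next type's profitability exceeds the intake rate on those already taken.
Rate on top 1: 0.1024. ant pupae: 3.16 > 0.1024 → include.
Rate on top 2: 0.4381. leatherjackets: 2.42 > 0.4381 → include.
Rate on top 3: 0.7474. earthworms: 1.67 > 0.7474 → include.
Optimal diet: beetle grubs, ant pupae, leatherjackets, earthworms — 4 of 4 types.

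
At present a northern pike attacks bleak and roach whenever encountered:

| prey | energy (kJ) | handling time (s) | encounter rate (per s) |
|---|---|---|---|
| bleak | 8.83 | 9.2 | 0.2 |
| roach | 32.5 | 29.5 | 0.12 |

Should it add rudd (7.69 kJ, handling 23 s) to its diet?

No

Current rate: (0.2×8.83 + 0.12×32.5)/(1 + 0.2×9.2 + 0.12×29.5) = 0.8881 kJ/s.
Profitability of rudd: 7.69/23 = 0.3343 kJ/s.
Since 0.3343 < R, time spent handling rudd is better spent searching.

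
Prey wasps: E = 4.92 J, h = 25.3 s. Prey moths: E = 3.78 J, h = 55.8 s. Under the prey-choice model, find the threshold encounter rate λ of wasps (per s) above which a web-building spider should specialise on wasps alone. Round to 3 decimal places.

Drop moths once their profitability E₂/h₂ falls below the rate achievable on wasps alone: E₂/h₂ = λE₁/(1 + λh₁).
Solve for λ: λE₁h₂ = E₂(1 + λh₁) → λ(E₁h₂ − E₂h₁) = E₂ → λ = E₂/(E₁h₂ − E₂h₁).
λ = 3.78/(4.92×55.8 − 3.78×25.3) = 3.78/178.9 = 0.02113 per s.

0.021 per s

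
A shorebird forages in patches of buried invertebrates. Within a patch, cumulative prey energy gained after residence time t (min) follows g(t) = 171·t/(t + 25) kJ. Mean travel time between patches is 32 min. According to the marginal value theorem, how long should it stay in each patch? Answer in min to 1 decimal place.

By the marginal value theorem, leave when the instantaneous gain rate g'(t) equals the habitat-wide average g(t)/(T + t).
g'(t) = 171·25/(t + 25)². Setting 171·25/(t+25)² = 171t/[(t+25)(32+t)] gives 25(32+t) = t(t+25), so t² = 25×32 = 800.
t* = √800 = 28.28 min.

28.3 min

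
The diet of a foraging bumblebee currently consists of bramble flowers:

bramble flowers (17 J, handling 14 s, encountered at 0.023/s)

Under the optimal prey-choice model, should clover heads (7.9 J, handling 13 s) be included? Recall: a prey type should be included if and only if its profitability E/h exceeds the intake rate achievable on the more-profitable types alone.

Yes

Current rate: (0.023×17)/(1 + 0.023×14) = 0.2958 J/s.
clover heads: E/h = 7.9/13 = 0.6077 J/s.
0.6077 > 0.2958, so adding clover heads raises the average — include it.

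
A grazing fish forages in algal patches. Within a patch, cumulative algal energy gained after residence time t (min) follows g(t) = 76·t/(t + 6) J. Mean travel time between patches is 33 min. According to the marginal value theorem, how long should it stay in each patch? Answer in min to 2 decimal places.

Maximise g(t)/(T+t): set derivative to zero → g'(t)(T+t) = g(t).
g'(t) = 76·6/(t + 6)². Setting 76·6/(t+6)² = 76t/[(t+6)(33+t)] gives 6(33+t) = t(t+6), so t² = 6×33 = 198.
t* = √198 = 14.07 min.

14.07 min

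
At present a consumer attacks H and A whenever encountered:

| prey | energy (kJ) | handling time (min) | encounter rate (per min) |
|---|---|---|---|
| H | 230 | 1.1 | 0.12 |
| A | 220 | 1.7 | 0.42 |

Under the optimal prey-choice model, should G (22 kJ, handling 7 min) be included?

No

On H and A alone, R = ΣλE/(1+Σλh) = 120/1.846 = 65.01 kJ/min.
Profitability of G: 22/7 = 3.143 kJ/min.
3.143 < 65.01, so adding G would lower the average — exclude it.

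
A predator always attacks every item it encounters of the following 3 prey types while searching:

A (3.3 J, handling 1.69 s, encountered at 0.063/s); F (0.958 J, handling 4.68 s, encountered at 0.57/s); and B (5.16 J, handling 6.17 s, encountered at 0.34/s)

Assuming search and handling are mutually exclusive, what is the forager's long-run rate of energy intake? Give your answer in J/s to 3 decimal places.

0.427 J/s

R = Σλ_iE_i / (1 + Σλ_ih_i)
Numerator: 0.063×3.3 + 0.57×0.958 + 0.34×5.16 = 2.508
Denominator: 1 + 0.063×1.69 + 0.57×4.68 + 0.34×6.17 = 5.872
R = 2.508/5.872 = 0.4272 J/s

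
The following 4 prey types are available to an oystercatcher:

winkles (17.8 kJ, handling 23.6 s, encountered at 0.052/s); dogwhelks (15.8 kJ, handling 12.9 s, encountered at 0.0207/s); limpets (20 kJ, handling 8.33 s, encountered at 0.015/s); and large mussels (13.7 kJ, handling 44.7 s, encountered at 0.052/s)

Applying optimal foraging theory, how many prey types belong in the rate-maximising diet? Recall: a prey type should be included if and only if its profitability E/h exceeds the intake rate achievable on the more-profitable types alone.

E/h in descending order: limpets 2.4, dogwhelks 1.22, winkles 0.754, large mussels 0.306 kJ/s. The optimal diet is the largest prefix of this list for which every included type satisfies E_i/h_i > R on the types above it.
Rate on top 1: 0.2667. dogwhelks: 1.22 > 0.2667 → include.
Rate on top 2: 0.4505. winkles: 0.754 > 0.4505 → include.
Rate on top 3: 0.5928. large mussels: 0.306 < 0.5928 → exclude; stop.
Optimal diet: limpets, dogwhelks, winkles — 3 of 4 types.

3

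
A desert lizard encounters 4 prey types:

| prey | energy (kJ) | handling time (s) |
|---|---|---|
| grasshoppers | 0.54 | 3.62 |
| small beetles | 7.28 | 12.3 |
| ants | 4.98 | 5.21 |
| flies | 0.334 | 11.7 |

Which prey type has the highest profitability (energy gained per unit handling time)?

Profitability E/h (kJ/s): grasshoppers = 0.54/3.62 = 0.149, small beetles = 7.28/12.3 = 0.592, ants = 4.98/5.21 = 0.956, flies = 0.334/11.7 = 0.0285.
Ranked: ants > small beetles > grasshoppers > flies.

ants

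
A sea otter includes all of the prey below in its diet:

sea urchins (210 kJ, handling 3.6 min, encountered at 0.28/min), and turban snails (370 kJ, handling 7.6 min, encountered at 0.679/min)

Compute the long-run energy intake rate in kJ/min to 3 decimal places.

R = Σλ_iE_i / (1 + Σλ_ih_i)
Numerator: 0.28×210 + 0.679×370 = 310
Denominator: 1 + 0.28×3.6 + 0.679×7.6 = 7.168
R = 310/7.168 = 43.25 kJ/min

43.250 kJ/min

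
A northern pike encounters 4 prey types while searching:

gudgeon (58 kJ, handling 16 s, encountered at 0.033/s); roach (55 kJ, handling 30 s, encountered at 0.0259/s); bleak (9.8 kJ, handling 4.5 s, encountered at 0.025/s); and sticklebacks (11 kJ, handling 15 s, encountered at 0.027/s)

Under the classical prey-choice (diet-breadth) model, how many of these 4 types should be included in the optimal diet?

Profitabilities (E/h, kJ/s): gudgeon 3.62, bleak 2.18, roach 1.83, sticklebacks 0.733. Add prey in this order while the next type's profitability exceeds the intake rate on those already taken.
Rate on top 1: 1.253. bleak: 2.18 > 1.253 → include.
Rate on top 2: 1.316. roach: 1.83 > 1.316 → include.
Rate on top 3: 1.482. sticklebacks: 0.733 < 1.482 → exclude; stop.
Optimal diet: gudgeon, bleak, roach — 3 of 4 types.

3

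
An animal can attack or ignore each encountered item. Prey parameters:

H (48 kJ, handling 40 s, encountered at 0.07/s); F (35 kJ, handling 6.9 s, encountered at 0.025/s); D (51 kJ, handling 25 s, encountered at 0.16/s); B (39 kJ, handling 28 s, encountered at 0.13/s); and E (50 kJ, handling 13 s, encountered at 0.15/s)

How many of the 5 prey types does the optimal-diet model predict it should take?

2

Rank by E/h (kJ/s): F 5.07, E 3.85, D 2.04, B 1.39, H 1.2. Include each in turn until the next type's E/h falls below the running intake rate.
Rate on top 1: 0.7463. E: 3.85 > 0.7463 → include.
Rate on top 2: 2.682. D: 2.04 < 2.682 → exclude; stop.
Optimal diet: F, E — 2 of 5 types.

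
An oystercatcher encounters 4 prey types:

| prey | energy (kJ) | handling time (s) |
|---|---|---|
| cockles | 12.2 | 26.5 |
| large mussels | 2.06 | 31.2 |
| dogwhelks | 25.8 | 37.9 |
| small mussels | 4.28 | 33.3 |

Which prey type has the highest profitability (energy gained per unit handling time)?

dogwhelks

Profitability E/h (kJ/s): cockles = 12.2/26.5 = 0.46, large mussels = 2.06/31.2 = 0.066, dogwhelks = 25.8/37.9 = 0.681, small mussels = 4.28/33.3 = 0.129.
Ranked: dogwhelks > cockles > small mussels > large mussels.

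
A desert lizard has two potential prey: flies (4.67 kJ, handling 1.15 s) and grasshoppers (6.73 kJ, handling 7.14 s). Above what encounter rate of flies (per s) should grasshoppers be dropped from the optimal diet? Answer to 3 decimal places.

The zero-one rule: include grasshoppers iff E₂/h₂ > λE₁/(1+λh₁). Equality gives the switch point.
λE₁h₂ = E₂ + λE₂h₁ ⇒ λ = E₂/(E₁h₂ − E₂h₁) = 6.73/(33.34 − 7.739) = 0.2628 per s.

0.263 per s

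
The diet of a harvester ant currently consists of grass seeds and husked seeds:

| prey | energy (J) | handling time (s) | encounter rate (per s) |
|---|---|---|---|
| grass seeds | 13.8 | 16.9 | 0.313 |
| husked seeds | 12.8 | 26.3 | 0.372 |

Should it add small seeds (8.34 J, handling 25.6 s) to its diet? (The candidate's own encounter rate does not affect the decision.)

No

Intake rate on the current diet: R = (0.313×13.8 + 0.372×12.8) / (1 + 0.313×16.9 + 0.372×26.3) = 9.081/16.07 = 0.565 J/s.
Profitability of small seeds: 8.34/25.6 = 0.3258 J/s.
Since 0.3258 < R, time spent handling small seeds is better spent searching.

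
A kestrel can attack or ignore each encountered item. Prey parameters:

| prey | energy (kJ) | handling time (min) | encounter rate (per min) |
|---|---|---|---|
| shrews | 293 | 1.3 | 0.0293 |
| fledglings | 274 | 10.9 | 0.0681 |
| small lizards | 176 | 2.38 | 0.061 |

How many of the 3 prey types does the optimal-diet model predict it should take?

Profitabilities (E/h, kJ/min): shrews 225, small lizards 73.9, fledglings 25.1. Add prey in this order while the next type's profitability exceeds the intake rate on those already taken.
Rate on top 1: 8.27. small lizards: 73.9 > 8.27 → include.
Rate on top 2: 16.33. fledglings: 25.1 > 16.33 → include.
Optimal diet: shrews, small lizards, fledglings — 3 of 3 types.

3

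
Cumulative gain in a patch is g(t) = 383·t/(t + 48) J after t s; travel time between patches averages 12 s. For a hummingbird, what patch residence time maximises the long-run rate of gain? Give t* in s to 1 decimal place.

By the marginal value theorem, leave when the instantaneous gain rate g'(t) equals the habitat-wide average g(t)/(T + t).
g'(t) = 383·48/(t + 48)². Setting 383·48/(t+48)² = 383t/[(t+48)(12+t)] gives 48(12+t) = t(t+48), so t² = 48×12 = 576.
t* = √576 = 24 s.

24.0 s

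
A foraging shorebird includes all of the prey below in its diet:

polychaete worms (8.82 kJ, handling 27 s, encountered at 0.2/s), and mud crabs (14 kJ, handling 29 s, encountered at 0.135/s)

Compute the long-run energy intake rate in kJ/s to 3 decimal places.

Energy encountered per unit search time: 0.2×8.82 + 0.135×14 = 3.654 kJ/s.
Handling time per unit search time: 0.2×27 + 0.135×29 = 9.315.
Rate = 3.654/(1 + 9.315) = 0.3542 kJ/s.

0.354 kJ/s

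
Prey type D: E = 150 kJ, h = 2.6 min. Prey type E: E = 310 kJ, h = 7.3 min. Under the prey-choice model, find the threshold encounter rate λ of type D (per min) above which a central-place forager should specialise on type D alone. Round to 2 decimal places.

The zero-one rule: include type E iff E₂/h₂ > λE₁/(1+λh₁). Equality gives the switch point.
λE₁h₂ = E₂ + λE₂h₁ ⇒ λ = E₂/(E₁h₂ − E₂h₁) = 310/(1095 − 806) = 1.073 per min.

1.07 per min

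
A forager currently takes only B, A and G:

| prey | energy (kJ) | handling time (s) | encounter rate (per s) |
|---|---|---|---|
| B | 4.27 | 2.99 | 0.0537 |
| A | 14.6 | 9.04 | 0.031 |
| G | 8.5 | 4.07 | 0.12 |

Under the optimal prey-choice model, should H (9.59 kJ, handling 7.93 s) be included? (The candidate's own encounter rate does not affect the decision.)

Current rate: (0.0537×4.27 + 0.031×14.6 + 0.12×8.5)/(1 + 0.0537×2.99 + 0.031×9.04 + 0.12×4.07) = 0.8822 kJ/s.
Profitability of H: 9.59/7.93 = 1.209 kJ/s.
Since 1.209 > R, including H increases the long-run rate.

Yes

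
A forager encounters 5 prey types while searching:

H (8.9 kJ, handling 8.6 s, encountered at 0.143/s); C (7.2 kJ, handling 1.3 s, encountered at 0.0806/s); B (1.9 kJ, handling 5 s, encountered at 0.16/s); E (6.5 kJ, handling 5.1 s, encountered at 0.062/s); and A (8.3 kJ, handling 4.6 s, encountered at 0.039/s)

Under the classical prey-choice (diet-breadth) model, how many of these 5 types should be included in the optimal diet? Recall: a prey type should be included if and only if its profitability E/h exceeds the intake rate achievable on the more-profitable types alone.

4

Rank by E/h (kJ/s): C 5.54, A 1.8, E 1.27, H 1.03, B 0.38. Include each in turn until the next type's E/h falls below the running intake rate.
Rate on top 1: 0.5253. A: 1.8 > 0.5253 → include.
Rate on top 2: 0.704. E: 1.27 > 0.704 → include.
Rate on top 3: 0.8167. H: 1.03 > 0.8167 → include.
Rate on top 4: 0.9115. B: 0.38 < 0.9115 → exclude; stop.
Optimal diet: C, A, E, H — 4 of 5 types.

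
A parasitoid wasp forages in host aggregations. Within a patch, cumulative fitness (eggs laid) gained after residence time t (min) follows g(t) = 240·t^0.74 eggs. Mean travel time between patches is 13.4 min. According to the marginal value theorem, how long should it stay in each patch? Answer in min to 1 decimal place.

Optimal t* satisfies g'(t*) = g(t*)/(T + t*).
g'(t) = 0.74·240·t^-0.26. Setting 0.74·240·t^-0.26 = 240·t^0.74/(13.4+t) gives 0.74(13.4+t) = t, so 0.26·t = 0.74×13.4.
t* = 0.74×13.4/0.26 = 38.14 min.

38.1 min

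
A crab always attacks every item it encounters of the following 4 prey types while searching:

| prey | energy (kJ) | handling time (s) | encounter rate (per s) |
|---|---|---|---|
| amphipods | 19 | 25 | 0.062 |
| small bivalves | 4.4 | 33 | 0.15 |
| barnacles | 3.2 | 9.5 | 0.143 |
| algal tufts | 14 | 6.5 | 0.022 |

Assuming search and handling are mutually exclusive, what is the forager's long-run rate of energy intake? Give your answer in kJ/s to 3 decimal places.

0.289 kJ/s

R = (0.062×19 + 0.15×4.4 + 0.143×3.2 + 0.022×14) / (1 + 0.062×25 + 0.15×33 + 0.143×9.5 + 0.022×6.5) = 2.604/9.002 = 0.2892 kJ/s.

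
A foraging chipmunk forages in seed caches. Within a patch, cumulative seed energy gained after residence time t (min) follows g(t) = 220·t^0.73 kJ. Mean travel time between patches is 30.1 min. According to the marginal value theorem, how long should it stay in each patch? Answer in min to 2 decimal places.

81.38 min

Maximise g(t)/(T+t): set derivative to zero → g'(t)(T+t) = g(t).
g'(t) = 0.73·220·t^-0.27. Setting 0.73·220·t^-0.27 = 220·t^0.73/(30.1+t) gives 0.73(30.1+t) = t, so 0.27·t = 0.73×30.1.
t* = 0.73×30.1/0.27 = 81.38 min.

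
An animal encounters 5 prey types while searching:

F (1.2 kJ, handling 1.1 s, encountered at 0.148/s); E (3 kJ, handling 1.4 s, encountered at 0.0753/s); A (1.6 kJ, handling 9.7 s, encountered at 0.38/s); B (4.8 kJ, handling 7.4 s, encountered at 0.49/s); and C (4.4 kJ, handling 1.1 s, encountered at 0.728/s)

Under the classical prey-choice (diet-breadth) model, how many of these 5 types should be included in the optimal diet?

Rank by E/h (kJ/s): C 4, E 2.14, F 1.09, B 0.649, A 0.165. Include each in turn until the next type's E/h falls below the running intake rate.
Rate on top 1: 1.779. E: 2.14 > 1.779 → include.
Rate on top 2: 1.799. F: 1.09 < 1.799 → exclude; stop.
Optimal diet: C, E — 2 of 5 types.

2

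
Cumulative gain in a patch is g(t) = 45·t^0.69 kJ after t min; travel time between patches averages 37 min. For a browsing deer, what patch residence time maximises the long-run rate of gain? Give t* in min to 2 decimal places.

By the marginal value theorem, leave when the instantaneous gain rate g'(t) equals the habitat-wide average g(t)/(T + t).
g'(t) = 0.69·45·t^-0.31. Setting 0.69·45·t^-0.31 = 45·t^0.69/(37+t) gives 0.69(37+t) = t, so 0.31·t = 0.69×37.
t* = 0.69×37/0.31 = 82.35 min.

82.35 min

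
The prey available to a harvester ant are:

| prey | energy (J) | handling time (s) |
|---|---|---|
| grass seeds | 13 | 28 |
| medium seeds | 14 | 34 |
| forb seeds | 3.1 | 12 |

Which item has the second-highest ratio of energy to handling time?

Profitability E/h (J/s): grass seeds = 13/28 = 0.464, medium seeds = 14/34 = 0.412, forb seeds = 3.1/12 = 0.258.
Ranked: grass seeds > medium seeds > forb seeds.

medium seeds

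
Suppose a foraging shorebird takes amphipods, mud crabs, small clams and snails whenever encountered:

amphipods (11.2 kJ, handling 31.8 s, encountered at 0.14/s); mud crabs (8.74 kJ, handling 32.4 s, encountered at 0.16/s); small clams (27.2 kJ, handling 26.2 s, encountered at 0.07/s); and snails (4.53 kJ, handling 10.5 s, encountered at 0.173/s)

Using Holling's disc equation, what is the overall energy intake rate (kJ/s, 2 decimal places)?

0.40 kJ/s

Energy encountered per unit search time: 0.14×11.2 + 0.16×8.74 + 0.07×27.2 + 0.173×4.53 = 5.654 kJ/s.
Handling time per unit search time: 0.14×31.8 + 0.16×32.4 + 0.07×26.2 + 0.173×10.5 = 13.29.
Rate = 5.654/(1 + 13.29) = 0.3958 kJ/s.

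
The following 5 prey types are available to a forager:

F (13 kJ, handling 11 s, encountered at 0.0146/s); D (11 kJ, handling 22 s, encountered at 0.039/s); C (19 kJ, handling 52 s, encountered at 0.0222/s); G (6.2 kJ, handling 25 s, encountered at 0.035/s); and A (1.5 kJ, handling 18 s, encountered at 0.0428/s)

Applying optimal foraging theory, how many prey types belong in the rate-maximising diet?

3

Profitabilities (E/h, kJ/s): F 1.18, D 0.5, C 0.365, G 0.248, A 0.0833. Add prey in this order while the next type's profitability exceeds the intake rate on those already taken.
Rate on top 1: 0.1635. D: 0.5 > 0.1635 → include.
Rate on top 2: 0.3065. C: 0.365 > 0.3065 → include.
Rate on top 3: 0.328. G: 0.248 < 0.328 → exclude; stop.
Optimal diet: F, D, C — 3 of 5 types.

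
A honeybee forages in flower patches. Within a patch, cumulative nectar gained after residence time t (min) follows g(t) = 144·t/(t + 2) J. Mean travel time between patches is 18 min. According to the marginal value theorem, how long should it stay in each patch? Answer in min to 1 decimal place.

Optimal t* satisfies g'(t*) = g(t*)/(T + t*).
g'(t) = 144·2/(t + 2)². Setting 144·2/(t+2)² = 144t/[(t+2)(18+t)] gives 2(18+t) = t(t+2), so t² = 2×18 = 36.
t* = √36 = 6 min.

6.0 min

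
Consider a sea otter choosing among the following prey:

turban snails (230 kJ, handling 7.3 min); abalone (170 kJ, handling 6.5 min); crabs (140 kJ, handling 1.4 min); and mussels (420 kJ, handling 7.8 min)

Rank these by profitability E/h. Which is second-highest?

mussels

In descending order of E/h:
crabs: 140/1.4 = 100 kJ/min
mussels: 420/7.8 = 53.8 kJ/min
turban snails: 230/7.3 = 31.5 kJ/min
abalone: 170/6.5 = 26.2 kJ/min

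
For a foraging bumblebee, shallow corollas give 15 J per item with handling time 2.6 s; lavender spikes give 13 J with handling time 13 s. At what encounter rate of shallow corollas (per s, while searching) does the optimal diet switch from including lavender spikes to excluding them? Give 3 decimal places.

0.081 per s

Drop lavender spikes once their profitability E₂/h₂ falls below the rate achievable on shallow corollas alone: E₂/h₂ = λE₁/(1 + λh₁).
Solve for λ: λE₁h₂ = E₂(1 + λh₁) → λ(E₁h₂ − E₂h₁) = E₂ → λ = E₂/(E₁h₂ − E₂h₁).
λ = 13/(15×13 − 13×2.6) = 13/161.2 = 0.08065 per s.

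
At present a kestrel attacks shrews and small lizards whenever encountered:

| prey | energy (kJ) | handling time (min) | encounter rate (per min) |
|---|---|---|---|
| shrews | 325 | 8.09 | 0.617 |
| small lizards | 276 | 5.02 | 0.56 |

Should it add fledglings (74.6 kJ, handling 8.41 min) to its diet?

On shrews and small lizards alone, R = ΣλE/(1+Σλh) = 355.1/8.803 = 40.34 kJ/min.
Profitability of fledglings: 74.6/8.41 = 8.87 kJ/min.
Since 8.87 < R, time spent handling fledglings is better spent searching.

No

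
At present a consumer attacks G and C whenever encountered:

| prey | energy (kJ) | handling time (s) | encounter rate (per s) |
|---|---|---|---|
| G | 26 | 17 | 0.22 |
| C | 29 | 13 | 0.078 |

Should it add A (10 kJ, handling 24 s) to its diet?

No

On G and C alone, R = ΣλE/(1+Σλh) = 7.982/5.754 = 1.387 kJ/s.
Profitability of A: 10/24 = 0.4167 kJ/s.
0.4167 < 1.387, so adding A would lower the average — exclude it.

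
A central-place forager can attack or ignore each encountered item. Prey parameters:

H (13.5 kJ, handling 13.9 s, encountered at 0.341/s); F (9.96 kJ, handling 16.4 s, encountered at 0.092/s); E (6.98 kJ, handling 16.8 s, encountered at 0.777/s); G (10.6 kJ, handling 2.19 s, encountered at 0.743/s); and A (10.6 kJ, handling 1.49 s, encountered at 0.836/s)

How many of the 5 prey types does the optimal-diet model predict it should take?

E/h in descending order: A 7.11, G 4.84, H 0.971, F 0.607, E 0.415 kJ/s. The optimal diet is the largest prefix of this list for which every included type satisfies E_i/h_i > R on the types above it.
Rate on top 1: 3.946. G: 4.84 > 3.946 → include.
Rate on top 2: 4.322. H: 0.971 < 4.322 → exclude; stop.
Optimal diet: A, G — 2 of 5 types.

2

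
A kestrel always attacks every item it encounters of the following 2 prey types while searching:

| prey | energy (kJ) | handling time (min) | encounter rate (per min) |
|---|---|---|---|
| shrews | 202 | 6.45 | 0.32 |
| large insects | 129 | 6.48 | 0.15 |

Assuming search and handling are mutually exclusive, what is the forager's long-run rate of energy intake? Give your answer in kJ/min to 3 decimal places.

20.810 kJ/min

Energy encountered per unit search time: 0.32×202 + 0.15×129 = 83.99 kJ/min.
Handling time per unit search time: 0.32×6.45 + 0.15×6.48 = 3.036.
Rate = 83.99/(1 + 3.036) = 20.81 kJ/min.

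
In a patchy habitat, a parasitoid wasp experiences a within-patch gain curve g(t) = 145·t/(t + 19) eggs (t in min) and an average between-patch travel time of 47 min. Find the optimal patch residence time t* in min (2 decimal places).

By the marginal value theorem, leave when the instantaneous gain rate g'(t) equals the habitat-wide average g(t)/(T + t).
g'(t) = 145·19/(t + 19)². Setting 145·19/(t+19)² = 145t/[(t+19)(47+t)] gives 19(47+t) = t(t+19), so t² = 19×47 = 893.
t* = √893 = 29.88 min.

29.88 min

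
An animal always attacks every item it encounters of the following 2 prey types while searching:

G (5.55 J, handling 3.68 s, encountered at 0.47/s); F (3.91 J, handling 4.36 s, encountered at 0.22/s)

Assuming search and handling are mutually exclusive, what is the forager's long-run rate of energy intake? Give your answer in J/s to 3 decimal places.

0.940 J/s

Energy encountered per unit search time: 0.47×5.55 + 0.22×3.91 = 3.469 J/s.
Handling time per unit search time: 0.47×3.68 + 0.22×4.36 = 2.689.
Rate = 3.469/(1 + 2.689) = 0.9403 J/s.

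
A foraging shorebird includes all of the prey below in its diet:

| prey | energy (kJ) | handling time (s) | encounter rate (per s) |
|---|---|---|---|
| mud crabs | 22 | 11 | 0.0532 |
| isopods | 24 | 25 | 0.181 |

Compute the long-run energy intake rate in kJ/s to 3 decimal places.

Energy encountered per unit search time: 0.0532×22 + 0.181×24 = 5.514 kJ/s.
Handling time per unit search time: 0.0532×11 + 0.181×25 = 5.11.
Rate = 5.514/(1 + 5.11) = 0.9025 kJ/s.

0.902 kJ/s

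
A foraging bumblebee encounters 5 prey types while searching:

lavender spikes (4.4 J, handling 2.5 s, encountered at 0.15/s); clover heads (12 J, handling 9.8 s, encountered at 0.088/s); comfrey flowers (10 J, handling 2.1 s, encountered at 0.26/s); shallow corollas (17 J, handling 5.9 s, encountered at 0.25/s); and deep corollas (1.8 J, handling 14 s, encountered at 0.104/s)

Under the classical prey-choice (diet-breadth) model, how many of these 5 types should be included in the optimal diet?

Rank by E/h (J/s): comfrey flowers 4.76, shallow corollas 2.88, lavender spikes 1.76, clover heads 1.22, deep corollas 0.129. Include each in turn until the next type's E/h falls below the running intake rate.
Rate on top 1: 1.682. shallow corollas: 2.88 > 1.682 → include.
Rate on top 2: 2.267. lavender spikes: 1.76 < 2.267 → exclude; stop.
Optimal diet: comfrey flowers, shallow corollas — 2 of 5 types.

2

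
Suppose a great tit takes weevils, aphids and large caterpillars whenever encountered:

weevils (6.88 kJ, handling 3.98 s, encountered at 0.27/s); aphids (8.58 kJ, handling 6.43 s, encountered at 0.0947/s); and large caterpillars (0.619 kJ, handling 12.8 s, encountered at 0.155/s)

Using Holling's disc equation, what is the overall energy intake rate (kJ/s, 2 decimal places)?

R = (0.27×6.88 + 0.0947×8.58 + 0.155×0.619) / (1 + 0.27×3.98 + 0.0947×6.43 + 0.155×12.8) = 2.766/4.668 = 0.5926 kJ/s.

0.59 kJ/s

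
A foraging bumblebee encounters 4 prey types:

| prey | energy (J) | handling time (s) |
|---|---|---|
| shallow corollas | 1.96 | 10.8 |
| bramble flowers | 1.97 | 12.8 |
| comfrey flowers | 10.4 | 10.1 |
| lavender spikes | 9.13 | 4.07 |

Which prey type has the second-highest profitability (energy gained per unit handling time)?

comfrey flowers

In descending order of E/h:
lavender spikes: 9.13/4.07 = 2.24 J/s
comfrey flowers: 10.4/10.1 = 1.03 J/s
shallow corollas: 1.96/10.8 = 0.181 J/s
bramble flowers: 1.97/12.8 = 0.154 J/s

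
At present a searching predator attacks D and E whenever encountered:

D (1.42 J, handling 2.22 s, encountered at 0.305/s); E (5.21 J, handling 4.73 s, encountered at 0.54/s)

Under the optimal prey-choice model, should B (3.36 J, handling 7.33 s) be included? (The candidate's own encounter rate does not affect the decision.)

No

Current rate: (0.305×1.42 + 0.54×5.21)/(1 + 0.305×2.22 + 0.54×4.73) = 0.7673 J/s.
Profitability of B: 3.36/7.33 = 0.4584 J/s.
Since 0.4584 < R, time spent handling B is better spent searching.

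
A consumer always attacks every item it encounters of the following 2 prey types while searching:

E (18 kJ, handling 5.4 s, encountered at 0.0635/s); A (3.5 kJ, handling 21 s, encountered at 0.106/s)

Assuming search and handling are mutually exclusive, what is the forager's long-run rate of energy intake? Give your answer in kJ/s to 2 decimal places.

R = (0.0635×18 + 0.106×3.5) / (1 + 0.0635×5.4 + 0.106×21) = 1.514/3.569 = 0.4242 kJ/s.

0.42 kJ/s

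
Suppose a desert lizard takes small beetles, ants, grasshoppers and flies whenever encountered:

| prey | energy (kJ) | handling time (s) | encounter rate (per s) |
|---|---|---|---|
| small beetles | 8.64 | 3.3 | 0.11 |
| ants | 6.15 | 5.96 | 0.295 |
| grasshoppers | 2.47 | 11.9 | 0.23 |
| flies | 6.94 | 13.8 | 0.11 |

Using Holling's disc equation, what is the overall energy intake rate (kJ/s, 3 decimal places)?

R = (0.11×8.64 + 0.295×6.15 + 0.23×2.47 + 0.11×6.94) / (1 + 0.11×3.3 + 0.295×5.96 + 0.23×11.9 + 0.11×13.8) = 4.096/7.376 = 0.5553 kJ/s.

0.555 kJ/s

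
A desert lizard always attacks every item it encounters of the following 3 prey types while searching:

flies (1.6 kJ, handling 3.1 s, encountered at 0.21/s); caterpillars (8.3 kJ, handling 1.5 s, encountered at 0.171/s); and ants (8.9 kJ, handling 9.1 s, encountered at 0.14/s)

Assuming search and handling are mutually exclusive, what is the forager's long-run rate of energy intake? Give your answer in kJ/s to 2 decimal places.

0.94 kJ/s

R = (0.21×1.6 + 0.171×8.3 + 0.14×8.9) / (1 + 0.21×3.1 + 0.171×1.5 + 0.14×9.1) = 3.001/3.182 = 0.9434 kJ/s.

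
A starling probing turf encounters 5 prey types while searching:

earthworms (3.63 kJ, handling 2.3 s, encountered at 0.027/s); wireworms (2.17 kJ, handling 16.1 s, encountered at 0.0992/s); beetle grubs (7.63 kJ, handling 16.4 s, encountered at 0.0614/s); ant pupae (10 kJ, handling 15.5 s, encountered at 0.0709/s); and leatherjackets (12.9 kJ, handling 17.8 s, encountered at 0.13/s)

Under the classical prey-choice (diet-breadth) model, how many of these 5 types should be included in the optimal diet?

3

Profitabilities (E/h, kJ/s): earthworms 1.58, leatherjackets 0.725, ant pupae 0.645, beetle grubs 0.465, wireworms 0.135. Add prey in this order while the next type's profitability exceeds the intake rate on those already taken.
Rate on top 1: 0.09228. leatherjackets: 0.725 > 0.09228 → include.
Rate on top 2: 0.5258. ant pupae: 0.645 > 0.5258 → include.
Rate on top 3: 0.5551. beetle grubs: 0.465 < 0.5551 → exclude; stop.
Optimal diet: earthworms, leatherjackets, ant pupae — 3 of 5 types.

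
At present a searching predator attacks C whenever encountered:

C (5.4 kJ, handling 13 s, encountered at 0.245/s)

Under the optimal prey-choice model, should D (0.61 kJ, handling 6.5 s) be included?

Intake rate on the current diet: R = (0.245×5.4) / (1 + 0.245×13) = 1.323/4.185 = 0.3161 kJ/s.
Profitability of D: 0.61/6.5 = 0.09385 kJ/s.
Since 0.09385 < R, time spent handling D is better spent searching.

No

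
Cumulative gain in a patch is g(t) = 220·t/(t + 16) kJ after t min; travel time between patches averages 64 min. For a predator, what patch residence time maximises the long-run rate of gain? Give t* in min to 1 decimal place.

32.0 min

By the marginal value theorem, leave when the instantaneous gain rate g'(t) equals the habitat-wide average g(t)/(T + t).
g'(t) = 220·16/(t + 16)². Setting 220·16/(t+16)² = 220t/[(t+16)(64+t)] gives 16(64+t) = t(t+16), so t² = 16×64 = 1024.
t* = √1024 = 32 min.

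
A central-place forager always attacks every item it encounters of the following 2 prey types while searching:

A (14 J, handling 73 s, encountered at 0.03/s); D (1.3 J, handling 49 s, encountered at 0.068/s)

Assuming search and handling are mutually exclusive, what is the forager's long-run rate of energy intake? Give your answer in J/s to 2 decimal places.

0.08 J/s

R = Σλ_iE_i / (1 + Σλ_ih_i)
Numerator: 0.03×14 + 0.068×1.3 = 0.5084
Denominator: 1 + 0.03×73 + 0.068×49 = 6.522
R = 0.5084/6.522 = 0.07795 J/s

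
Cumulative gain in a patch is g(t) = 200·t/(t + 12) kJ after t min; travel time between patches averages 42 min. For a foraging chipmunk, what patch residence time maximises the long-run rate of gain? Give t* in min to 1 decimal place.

Maximise g(t)/(T+t): set derivative to zero → g'(t)(T+t) = g(t).
g'(t) = 200·12/(t + 12)². Setting 200·12/(t+12)² = 200t/[(t+12)(42+t)] gives 12(42+t) = t(t+12), so t² = 12×42 = 504.
t* = √504 = 22.45 min.

22.4 min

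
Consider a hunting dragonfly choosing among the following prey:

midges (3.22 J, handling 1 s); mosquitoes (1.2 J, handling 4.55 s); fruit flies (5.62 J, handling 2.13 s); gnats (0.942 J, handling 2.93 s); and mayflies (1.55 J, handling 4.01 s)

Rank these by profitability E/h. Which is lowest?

mosquitoes

In descending order of E/h:
midges: 3.22/1 = 3.22 J/s
fruit flies: 5.62/2.13 = 2.64 J/s
mayflies: 1.55/4.01 = 0.387 J/s
gnats: 0.942/2.93 = 0.322 J/s
mosquitoes: 1.2/4.55 = 0.264 J/s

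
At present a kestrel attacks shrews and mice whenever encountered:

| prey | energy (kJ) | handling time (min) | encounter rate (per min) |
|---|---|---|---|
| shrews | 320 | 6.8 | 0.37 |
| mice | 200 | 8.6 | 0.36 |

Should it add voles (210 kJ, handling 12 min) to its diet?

Intake rate on the current diet: R = (0.37×320 + 0.36×200) / (1 + 0.37×6.8 + 0.36×8.6) = 190.4/6.612 = 28.8 kJ/min.
Profitability of voles: 210/12 = 17.5 kJ/min.
Since 17.5 < R, time spent handling voles is better spent searching.

No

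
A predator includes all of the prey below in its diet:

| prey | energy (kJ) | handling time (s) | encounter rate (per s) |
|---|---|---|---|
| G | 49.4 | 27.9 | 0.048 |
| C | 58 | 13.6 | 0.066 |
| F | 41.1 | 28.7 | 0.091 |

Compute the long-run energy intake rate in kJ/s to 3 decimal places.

1.699 kJ/s

Energy encountered per unit search time: 0.048×49.4 + 0.066×58 + 0.091×41.1 = 9.939 kJ/s.
Handling time per unit search time: 0.048×27.9 + 0.066×13.6 + 0.091×28.7 = 4.848.
Rate = 9.939/(1 + 4.848) = 1.699 kJ/s.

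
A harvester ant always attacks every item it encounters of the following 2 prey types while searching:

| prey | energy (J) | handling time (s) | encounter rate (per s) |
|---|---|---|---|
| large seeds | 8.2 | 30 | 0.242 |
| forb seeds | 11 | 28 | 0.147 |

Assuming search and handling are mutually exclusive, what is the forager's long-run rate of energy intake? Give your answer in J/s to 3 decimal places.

0.291 J/s

R = (0.242×8.2 + 0.147×11) / (1 + 0.242×30 + 0.147×28) = 3.601/12.38 = 0.291 J/s.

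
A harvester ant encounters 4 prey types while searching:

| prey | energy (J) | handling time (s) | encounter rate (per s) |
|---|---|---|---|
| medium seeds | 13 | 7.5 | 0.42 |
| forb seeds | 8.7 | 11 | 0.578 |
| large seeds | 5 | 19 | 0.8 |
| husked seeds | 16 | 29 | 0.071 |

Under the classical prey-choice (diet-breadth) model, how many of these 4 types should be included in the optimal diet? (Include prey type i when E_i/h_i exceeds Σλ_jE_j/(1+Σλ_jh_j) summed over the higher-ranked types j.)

1

Profitabilities (E/h, J/s): medium seeds 1.73, forb seeds 0.791, husked seeds 0.552, large seeds 0.263. Add prey in this order while the next type's profitability exceeds the intake rate on those already taken.
Rate on top 1: 1.316. forb seeds: 0.791 < 1.316 → exclude; stop.
Optimal diet: medium seeds — 1 of 4 types.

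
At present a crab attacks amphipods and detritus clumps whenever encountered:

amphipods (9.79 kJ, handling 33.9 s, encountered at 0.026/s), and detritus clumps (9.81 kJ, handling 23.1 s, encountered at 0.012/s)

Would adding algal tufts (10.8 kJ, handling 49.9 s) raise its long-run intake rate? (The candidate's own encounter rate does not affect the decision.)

Yes

Current rate: (0.026×9.79 + 0.012×9.81)/(1 + 0.026×33.9 + 0.012×23.1) = 0.1725 kJ/s.
algal tufts: E/h = 10.8/49.9 = 0.2164 kJ/s.
0.2164 > 0.1725, so adding algal tufts raises the average — include it.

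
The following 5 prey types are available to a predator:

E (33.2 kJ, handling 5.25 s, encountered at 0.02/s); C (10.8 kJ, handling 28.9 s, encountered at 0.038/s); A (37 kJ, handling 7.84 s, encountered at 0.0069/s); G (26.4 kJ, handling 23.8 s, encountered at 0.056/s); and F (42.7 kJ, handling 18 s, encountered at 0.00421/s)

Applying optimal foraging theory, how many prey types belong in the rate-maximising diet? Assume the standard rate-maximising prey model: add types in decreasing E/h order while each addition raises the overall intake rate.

Profitabilities (E/h, kJ/s): E 6.32, A 4.72, F 2.37, G 1.11, C 0.374. Add prey in this order while the next type's profitability exceeds the intake rate on those already taken.
Rate on top 1: 0.6009. A: 4.72 > 0.6009 → include.
Rate on top 2: 0.7931. F: 2.37 > 0.7931 → include.
Rate on top 3: 0.89. G: 1.11 > 0.89 → include.
Rate on top 4: 1.004. C: 0.374 < 1.004 → exclude; stop.
Optimal diet: E, A, F, G — 4 of 5 types.

4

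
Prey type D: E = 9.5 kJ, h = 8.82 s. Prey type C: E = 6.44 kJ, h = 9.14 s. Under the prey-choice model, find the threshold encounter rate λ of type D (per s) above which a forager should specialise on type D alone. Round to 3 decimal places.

0.214 per s

The zero-one rule: include type C iff E₂/h₂ > λE₁/(1+λh₁). Equality gives the switch point.
λE₁h₂ = E₂ + λE₂h₁ ⇒ λ = E₂/(E₁h₂ − E₂h₁) = 6.44/(86.83 − 56.8) = 0.2145 per s.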